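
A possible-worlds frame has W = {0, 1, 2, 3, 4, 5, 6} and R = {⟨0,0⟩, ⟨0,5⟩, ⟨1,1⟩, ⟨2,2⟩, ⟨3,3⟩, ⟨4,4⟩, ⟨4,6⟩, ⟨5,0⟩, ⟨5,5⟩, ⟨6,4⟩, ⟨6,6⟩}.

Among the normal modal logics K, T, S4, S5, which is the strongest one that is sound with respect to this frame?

Reflexive (axiom T): yes — every world is R-related to itself.
Transitive (axiom 4): yes — every two-step R-path is closed by a direct edge.
Euclidean (axiom 5): yes — any two successors of a common world are R-related.
So F validates K, T, S4, S5. The strongest is S5.

S5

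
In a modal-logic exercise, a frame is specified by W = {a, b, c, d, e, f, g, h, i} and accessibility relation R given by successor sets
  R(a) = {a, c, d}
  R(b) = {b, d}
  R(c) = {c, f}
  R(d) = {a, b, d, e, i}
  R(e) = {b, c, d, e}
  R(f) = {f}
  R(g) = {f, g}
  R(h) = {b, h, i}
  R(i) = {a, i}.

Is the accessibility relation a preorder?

Reflexive: yes — every world is R-related to itself.
Transitive: no — a R c and c R f, but not a R f.
So R is not a preorder.

No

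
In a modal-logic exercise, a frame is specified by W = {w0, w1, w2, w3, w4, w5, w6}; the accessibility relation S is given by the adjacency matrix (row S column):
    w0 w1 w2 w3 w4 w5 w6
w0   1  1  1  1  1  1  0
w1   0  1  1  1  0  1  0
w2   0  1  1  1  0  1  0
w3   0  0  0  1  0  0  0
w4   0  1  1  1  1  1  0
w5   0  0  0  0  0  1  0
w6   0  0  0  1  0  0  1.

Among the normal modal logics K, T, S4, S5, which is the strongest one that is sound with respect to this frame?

Reflexive (axiom T): yes — every world is S-related to itself.
Transitive (axiom 4): yes — every two-step S-path is closed by a direct edge.
Euclidean (axiom 5): no — w0 S w1 and w0 S w4, but not w1 S w4.
So F validates K, T, S4; S5 would additionally require S to be Euclidean. The strongest is S4.

S4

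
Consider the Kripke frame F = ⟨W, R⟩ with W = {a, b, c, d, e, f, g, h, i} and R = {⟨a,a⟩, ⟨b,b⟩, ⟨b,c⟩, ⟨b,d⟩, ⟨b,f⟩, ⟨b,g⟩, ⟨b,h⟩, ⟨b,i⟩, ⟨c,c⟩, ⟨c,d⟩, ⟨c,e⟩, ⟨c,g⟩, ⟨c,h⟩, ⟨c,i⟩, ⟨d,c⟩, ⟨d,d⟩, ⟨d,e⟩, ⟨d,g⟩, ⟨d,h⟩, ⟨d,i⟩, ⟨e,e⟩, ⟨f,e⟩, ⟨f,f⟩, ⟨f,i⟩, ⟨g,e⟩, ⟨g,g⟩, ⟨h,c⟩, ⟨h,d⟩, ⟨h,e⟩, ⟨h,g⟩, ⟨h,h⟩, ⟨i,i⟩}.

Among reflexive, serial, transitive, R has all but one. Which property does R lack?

Reflexive: yes — every world is R-related to itself.
Serial: yes — every world has a successor (e.g. a R a).
Transitive: no — b R c and c R e, but not b R e.
Only transitive fails.

transitive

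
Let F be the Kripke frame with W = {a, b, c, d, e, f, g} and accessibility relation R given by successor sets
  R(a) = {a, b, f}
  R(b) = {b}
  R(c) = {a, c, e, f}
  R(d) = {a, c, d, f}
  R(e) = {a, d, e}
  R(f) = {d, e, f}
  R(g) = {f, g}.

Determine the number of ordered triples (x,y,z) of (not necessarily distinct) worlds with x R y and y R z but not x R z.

17

Enumerating: (a,f,d), (a,f,e), (c,a,b), (c,e,d), (c,f,d), (d,a,b), (d,c,e), (d,f,e), (e,a,b), (e,a,f), (e,d,c), (e,d,f), (f,d,a), (f,d,c), (f,e,a), (g,f,d), (g,f,e).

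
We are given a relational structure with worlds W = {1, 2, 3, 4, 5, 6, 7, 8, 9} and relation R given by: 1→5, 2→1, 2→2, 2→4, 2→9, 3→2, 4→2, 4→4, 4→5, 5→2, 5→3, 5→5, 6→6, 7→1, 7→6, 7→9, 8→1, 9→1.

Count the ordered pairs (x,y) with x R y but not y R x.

Enumerating: (1,5), (2,1), (2,9), (3,2), (4,5), (5,2), (5,3), (7,1), (7,6), (7,9), (8,1), (9,1).

12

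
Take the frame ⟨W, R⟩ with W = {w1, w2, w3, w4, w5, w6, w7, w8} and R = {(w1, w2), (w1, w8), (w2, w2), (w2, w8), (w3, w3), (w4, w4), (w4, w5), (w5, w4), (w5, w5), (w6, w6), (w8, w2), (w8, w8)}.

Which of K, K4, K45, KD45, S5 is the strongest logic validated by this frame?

Transitive (axiom 4): yes — every two-step R-path is closed by a direct edge.
Euclidean (axiom 5): yes — any two successors of a common world are R-related.
Serial (axiom D): no — w7 has no R-successor.
Reflexive (axiom T): no — w1 is not related to itself.
So F validates K, K4, K45; KD45 would additionally require R to be serial. The strongest is K45.

K45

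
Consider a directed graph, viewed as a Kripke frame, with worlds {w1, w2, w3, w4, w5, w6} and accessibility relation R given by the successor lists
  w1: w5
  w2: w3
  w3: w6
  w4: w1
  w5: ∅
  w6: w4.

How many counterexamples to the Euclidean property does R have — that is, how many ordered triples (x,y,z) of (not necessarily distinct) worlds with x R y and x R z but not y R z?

Enumerating: (w1,w5,w5), (w2,w3,w3), (w3,w6,w6), (w4,w1,w1), (w6,w4,w4).

5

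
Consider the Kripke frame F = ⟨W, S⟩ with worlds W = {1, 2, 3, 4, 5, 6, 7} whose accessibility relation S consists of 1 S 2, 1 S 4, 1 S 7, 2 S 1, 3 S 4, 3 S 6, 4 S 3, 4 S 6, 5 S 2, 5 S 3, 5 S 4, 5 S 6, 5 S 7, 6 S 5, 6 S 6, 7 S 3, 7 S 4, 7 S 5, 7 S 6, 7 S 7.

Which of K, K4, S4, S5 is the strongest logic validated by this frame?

K

Transitive (axiom 4): no — 1 S 4 and 4 S 3, but not 1 S 3.
Reflexive (axiom T): no — 1 is not related to itself.
Euclidean (axiom 5): no — 1 S 2 and 1 S 4, but not 2 S 4.
So F validates K; K4 would additionally require S to be transitive. The strongest is K.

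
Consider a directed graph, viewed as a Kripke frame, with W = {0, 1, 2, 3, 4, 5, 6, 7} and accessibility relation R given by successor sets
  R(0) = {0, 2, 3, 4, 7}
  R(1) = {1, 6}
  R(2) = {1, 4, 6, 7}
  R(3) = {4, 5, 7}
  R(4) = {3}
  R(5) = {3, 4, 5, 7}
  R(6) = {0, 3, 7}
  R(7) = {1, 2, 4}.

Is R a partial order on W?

No

Reflexive: no — 2 is not related to itself.
Transitive: no — 0 R 2 and 2 R 1, but not 0 R 1.
Antisymmetric: no — 2 R 7 and 7 R 2 with 2 ≠ 7.
So R is not a partial order.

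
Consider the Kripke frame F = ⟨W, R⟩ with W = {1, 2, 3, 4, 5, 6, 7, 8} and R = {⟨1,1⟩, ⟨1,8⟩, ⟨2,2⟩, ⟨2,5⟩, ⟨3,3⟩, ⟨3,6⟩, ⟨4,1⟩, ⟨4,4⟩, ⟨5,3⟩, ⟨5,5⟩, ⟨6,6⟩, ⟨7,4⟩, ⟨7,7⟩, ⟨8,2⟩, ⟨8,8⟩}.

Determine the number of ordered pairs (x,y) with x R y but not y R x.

7

Enumerating: (1,8), (2,5), (3,6), (4,1), (5,3), (7,4), (8,2).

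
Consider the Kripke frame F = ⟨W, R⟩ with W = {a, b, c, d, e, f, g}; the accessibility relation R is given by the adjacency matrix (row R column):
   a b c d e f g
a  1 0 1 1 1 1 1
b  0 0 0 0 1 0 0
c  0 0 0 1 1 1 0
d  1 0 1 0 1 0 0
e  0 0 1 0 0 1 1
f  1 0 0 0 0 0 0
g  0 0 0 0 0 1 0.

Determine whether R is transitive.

No

Transitive: no — b R e and e R c, but not b R c.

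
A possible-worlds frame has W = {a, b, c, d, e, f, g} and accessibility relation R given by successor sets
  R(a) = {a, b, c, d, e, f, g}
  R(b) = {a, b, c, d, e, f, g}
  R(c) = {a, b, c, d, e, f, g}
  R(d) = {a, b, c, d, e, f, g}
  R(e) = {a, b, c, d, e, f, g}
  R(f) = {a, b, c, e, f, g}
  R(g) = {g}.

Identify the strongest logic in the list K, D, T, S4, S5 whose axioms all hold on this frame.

T

Serial (axiom D): yes — every world has a successor (e.g. a R a).
Reflexive (axiom T): yes — every world is R-related to itself.
Transitive (axiom 4): no — f R a and a R d, but not f R d.
Euclidean (axiom 5): no — a R f and a R d, but not f R d.
So F validates K, D, T; S4 would additionally require R to be transitive. The strongest is T.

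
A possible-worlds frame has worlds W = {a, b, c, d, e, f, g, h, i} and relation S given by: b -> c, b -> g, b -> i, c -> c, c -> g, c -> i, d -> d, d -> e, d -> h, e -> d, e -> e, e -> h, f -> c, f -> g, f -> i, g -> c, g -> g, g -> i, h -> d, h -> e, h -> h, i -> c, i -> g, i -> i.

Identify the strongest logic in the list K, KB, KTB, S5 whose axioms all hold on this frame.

Symmetric (axiom B): no — b S c but not c S b.
Reflexive (axiom T): no — a is not related to itself.
Euclidean (axiom 5): yes — any two successors of a common world are S-related.
So F validates K; KB would additionally require S to be symmetric. The strongest is K.

K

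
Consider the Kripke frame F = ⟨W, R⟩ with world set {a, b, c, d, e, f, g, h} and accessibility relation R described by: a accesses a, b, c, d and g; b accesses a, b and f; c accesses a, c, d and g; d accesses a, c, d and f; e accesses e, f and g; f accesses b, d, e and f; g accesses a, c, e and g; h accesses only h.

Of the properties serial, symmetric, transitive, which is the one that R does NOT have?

transitive

Serial: yes — every world has a successor (e.g. a R a).
Symmetric: yes — every pair in R has its reverse in R.
Transitive: no — a R b and b R f, but not a R f.
Only transitive fails.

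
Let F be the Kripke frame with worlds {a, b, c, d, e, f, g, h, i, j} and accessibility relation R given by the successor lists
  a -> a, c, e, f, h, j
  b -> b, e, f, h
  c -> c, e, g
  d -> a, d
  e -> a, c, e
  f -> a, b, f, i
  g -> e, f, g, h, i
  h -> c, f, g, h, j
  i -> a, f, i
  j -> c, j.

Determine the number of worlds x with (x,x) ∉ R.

0

R is reflexive; there are no such worlds.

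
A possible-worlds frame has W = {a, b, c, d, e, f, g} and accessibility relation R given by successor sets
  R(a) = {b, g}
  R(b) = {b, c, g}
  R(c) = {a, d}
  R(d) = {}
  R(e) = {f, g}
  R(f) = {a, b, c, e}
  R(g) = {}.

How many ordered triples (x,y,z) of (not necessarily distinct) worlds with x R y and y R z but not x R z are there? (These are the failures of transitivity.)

Enumerating: (a,b,c), (b,c,a), (b,c,d), (c,a,b), (c,a,g), (e,f,a), (e,f,b), (e,f,c), (e,f,e), (f,a,g), (f,b,g), (f,c,d), (f,e,f), (f,e,g).

14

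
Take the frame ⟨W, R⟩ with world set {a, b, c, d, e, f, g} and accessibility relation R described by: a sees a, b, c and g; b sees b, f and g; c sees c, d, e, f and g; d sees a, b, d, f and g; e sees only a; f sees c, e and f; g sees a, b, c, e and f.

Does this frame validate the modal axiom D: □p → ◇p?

Axiom D corresponds to the accessibility relation being serial.
Serial: yes — every world has a successor (e.g. a R a).

Yes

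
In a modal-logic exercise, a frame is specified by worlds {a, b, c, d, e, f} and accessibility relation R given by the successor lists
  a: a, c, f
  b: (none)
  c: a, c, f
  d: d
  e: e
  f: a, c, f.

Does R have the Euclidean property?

Yes

Euclidean: yes — any two successors of a common world are R-related.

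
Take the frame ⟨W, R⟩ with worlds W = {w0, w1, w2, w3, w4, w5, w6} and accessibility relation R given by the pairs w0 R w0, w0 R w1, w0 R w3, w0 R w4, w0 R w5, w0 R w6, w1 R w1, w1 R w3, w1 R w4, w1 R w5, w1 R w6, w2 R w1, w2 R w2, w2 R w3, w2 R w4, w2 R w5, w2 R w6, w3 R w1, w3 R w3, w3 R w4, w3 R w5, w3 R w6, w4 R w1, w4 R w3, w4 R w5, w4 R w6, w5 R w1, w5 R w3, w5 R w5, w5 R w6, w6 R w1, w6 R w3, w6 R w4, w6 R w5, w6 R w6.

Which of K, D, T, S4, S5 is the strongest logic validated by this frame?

Serial (axiom D): yes — every world has a successor (e.g. w0 R w0).
Reflexive (axiom T): no — w4 is not related to itself.
Transitive (axiom 4): no — w5 R w1 and w1 R w4, but not w5 R w4.
Euclidean (axiom 5): no — w0 R w5 and w0 R w4, but not w5 R w4.
So F validates K, D; T would additionally require R to be reflexive. The strongest is D.

D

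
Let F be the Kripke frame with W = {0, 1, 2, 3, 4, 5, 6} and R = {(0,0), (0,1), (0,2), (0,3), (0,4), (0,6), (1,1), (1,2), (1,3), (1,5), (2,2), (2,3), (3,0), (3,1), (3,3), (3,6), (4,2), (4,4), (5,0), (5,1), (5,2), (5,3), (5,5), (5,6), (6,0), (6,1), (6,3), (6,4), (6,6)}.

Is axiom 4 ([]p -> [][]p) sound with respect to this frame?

By correspondence theory, 4 is valid on a frame iff R is transitive.
Transitive: no — 0 R 1 and 1 R 5, but not 0 R 5.

No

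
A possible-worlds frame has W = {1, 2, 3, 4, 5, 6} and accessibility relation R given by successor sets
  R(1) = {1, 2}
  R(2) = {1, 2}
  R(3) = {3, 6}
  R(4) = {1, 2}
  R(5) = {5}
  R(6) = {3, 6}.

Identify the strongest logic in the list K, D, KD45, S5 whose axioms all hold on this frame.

Serial (axiom D): yes — every world has a successor (e.g. 1 R 1).
Euclidean (axiom 5): yes — any two successors of a common world are R-related.
Transitive (axiom 4): yes — every two-step R-path is closed by a direct edge.
Reflexive (axiom T): no — 4 is not related to itself.
So F validates K, D, KD45; S5 would additionally require R to be reflexive. The strongest is KD45.

KD45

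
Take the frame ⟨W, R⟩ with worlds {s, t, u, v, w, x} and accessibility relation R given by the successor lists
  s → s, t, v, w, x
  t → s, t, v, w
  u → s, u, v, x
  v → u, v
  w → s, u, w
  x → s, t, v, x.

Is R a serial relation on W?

Yes

Serial: yes — every world has a successor (e.g. s R s).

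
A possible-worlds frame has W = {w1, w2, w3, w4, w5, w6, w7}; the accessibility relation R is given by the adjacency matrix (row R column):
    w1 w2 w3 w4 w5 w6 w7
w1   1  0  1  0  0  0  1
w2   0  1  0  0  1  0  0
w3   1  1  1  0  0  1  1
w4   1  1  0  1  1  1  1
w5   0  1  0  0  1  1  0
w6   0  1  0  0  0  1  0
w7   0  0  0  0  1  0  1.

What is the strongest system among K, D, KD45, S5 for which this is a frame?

Serial (axiom D): yes — every world has a successor (e.g. w1 R w1).
Euclidean (axiom 5): no — w1 R w7 and w1 R w3, but not w7 R w3.
Transitive (axiom 4): no — w1 R w3 and w3 R w2, but not w1 R w2.
Reflexive (axiom T): yes — every world is R-related to itself.
So F validates K, D; KD45 would additionally require R to be Euclidean and transitive. The strongest is D.

D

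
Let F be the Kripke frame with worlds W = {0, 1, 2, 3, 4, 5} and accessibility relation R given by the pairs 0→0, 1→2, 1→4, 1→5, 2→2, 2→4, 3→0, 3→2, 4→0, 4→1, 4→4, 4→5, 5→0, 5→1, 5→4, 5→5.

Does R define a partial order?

No

Reflexive: no — 1 is not related to itself.
Transitive: no — 1 R 4 and 4 R 0, but not 1 R 0.
Antisymmetric: no — 1 R 4 and 4 R 1 with 1 ≠ 4.
So R is not a partial order.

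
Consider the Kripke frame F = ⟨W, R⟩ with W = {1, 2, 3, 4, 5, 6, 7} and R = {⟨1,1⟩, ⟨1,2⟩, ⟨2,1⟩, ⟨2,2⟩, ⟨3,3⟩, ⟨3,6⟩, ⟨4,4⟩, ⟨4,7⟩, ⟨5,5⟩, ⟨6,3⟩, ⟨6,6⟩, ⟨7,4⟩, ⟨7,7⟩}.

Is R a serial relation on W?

Serial: yes — every world has a successor (e.g. 1 R 1).

Yes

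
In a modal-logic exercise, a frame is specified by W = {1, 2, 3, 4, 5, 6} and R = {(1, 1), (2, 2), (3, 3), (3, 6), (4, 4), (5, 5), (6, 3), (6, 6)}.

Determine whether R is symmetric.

Symmetric: yes — every pair in R has its reverse in R.

Yes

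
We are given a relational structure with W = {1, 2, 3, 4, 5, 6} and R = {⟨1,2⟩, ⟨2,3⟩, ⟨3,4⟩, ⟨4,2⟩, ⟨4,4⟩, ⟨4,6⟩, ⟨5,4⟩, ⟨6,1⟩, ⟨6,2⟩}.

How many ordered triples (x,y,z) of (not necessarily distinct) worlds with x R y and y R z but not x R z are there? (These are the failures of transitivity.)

Enumerating: (1,2,3), (2,3,4), (3,4,2), (3,4,6), (4,2,3), (4,6,1), (5,4,2), (5,4,6), (6,2,3).

9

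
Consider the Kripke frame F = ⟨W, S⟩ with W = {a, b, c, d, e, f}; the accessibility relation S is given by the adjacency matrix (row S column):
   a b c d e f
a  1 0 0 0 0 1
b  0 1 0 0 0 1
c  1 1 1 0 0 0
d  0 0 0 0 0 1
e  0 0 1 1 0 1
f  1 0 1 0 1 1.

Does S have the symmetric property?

No

Symmetric: no — b S f but not f S b.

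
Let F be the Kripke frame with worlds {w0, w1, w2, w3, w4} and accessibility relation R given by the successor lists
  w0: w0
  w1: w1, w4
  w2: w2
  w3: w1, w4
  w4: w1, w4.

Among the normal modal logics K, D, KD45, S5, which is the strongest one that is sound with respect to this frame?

KD45

Serial (axiom D): yes — every world has a successor (e.g. w0 R w0).
Euclidean (axiom 5): yes — any two successors of a common world are R-related.
Transitive (axiom 4): yes — every two-step R-path is closed by a direct edge.
Reflexive (axiom T): no — w3 is not related to itself.
So F validates K, D, KD45; S5 would additionally require R to be reflexive. The strongest is KD45.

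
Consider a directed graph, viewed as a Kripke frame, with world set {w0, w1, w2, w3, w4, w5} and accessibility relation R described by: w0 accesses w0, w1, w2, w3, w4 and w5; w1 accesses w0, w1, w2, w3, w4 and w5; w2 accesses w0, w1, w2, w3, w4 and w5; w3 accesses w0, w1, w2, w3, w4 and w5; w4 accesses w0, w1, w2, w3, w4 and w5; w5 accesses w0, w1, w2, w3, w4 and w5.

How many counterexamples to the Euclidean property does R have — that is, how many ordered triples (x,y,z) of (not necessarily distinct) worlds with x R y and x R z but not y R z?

R is Euclidean; there are no such tuples.

0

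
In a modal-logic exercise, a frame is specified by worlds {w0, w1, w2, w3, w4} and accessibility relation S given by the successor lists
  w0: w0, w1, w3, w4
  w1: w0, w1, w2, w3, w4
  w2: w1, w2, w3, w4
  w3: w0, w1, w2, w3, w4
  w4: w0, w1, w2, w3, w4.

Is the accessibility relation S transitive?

No

Transitive: no — w0 S w1 and w1 S w2, but not w0 S w2.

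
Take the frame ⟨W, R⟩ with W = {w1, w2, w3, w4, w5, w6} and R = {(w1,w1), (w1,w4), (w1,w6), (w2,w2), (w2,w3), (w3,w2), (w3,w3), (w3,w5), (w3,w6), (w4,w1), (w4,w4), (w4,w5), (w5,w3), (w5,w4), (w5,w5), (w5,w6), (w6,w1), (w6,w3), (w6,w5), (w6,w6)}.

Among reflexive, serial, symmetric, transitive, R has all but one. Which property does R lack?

Reflexive: yes — every world is R-related to itself.
Serial: yes — every world has a successor (e.g. w1 R w1).
Symmetric: yes — every pair in R has its reverse in R.
Transitive: no — w1 R w4 and w4 R w5, but not w1 R w5.
Only transitive fails.

transitive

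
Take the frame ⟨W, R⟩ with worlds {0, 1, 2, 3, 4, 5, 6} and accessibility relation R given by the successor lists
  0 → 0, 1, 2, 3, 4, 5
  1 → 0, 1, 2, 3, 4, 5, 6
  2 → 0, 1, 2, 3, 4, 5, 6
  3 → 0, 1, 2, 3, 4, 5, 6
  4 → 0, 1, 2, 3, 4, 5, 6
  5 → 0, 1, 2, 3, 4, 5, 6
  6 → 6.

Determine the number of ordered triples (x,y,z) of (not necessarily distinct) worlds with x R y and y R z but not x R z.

Enumerating: (0,1,6), (0,2,6), (0,3,6), (0,4,6), (0,5,6).

5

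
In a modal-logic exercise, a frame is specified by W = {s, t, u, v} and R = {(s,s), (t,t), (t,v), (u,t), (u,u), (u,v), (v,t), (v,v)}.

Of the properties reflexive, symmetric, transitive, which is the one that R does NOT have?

symmetric

Reflexive: yes — every world is R-related to itself.
Symmetric: no — u R t but not t R u.
Transitive: yes — every two-step R-path is closed by a direct edge.
Only symmetric fails.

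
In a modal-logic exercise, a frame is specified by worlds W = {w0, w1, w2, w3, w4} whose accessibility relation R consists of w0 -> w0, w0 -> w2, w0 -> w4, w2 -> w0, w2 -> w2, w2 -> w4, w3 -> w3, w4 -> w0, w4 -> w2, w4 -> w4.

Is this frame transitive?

Yes

Transitive: yes — every two-step R-path is closed by a direct edge.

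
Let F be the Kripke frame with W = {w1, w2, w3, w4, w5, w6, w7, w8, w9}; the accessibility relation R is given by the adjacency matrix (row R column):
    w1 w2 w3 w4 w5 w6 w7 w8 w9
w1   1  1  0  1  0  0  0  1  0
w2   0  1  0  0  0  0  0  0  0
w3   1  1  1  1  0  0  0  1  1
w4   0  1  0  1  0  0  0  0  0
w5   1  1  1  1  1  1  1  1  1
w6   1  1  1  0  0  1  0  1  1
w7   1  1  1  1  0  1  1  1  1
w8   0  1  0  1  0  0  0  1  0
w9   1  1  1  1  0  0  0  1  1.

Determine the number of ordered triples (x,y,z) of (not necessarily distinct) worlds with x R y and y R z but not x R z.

Enumerating: (w6,w1,w4), (w6,w3,w4), (w6,w8,w4), (w6,w9,w4).

4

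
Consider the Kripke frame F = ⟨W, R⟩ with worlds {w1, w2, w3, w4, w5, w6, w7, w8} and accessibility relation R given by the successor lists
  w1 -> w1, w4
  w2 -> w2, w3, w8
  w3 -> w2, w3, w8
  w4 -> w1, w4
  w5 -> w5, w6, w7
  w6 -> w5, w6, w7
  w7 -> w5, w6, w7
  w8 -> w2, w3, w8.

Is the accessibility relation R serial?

Yes

Serial: yes — every world has a successor (e.g. w1 R w1).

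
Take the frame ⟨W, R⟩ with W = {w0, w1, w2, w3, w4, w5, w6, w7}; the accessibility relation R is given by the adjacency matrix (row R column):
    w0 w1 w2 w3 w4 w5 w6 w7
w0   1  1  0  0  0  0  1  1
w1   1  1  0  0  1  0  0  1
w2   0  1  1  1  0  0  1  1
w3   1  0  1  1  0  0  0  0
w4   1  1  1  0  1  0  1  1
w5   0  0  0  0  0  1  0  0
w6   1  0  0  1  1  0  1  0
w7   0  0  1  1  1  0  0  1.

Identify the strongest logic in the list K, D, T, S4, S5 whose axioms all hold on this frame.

Serial (axiom D): yes — every world has a successor (e.g. w0 R w0).
Reflexive (axiom T): yes — every world is R-related to itself.
Transitive (axiom 4): no — w0 R w1 and w1 R w4, but not w0 R w4.
Euclidean (axiom 5): no — w0 R w1 and w0 R w6, but not w1 R w6.
So F validates K, D, T; S4 would additionally require R to be transitive. The strongest is T.

T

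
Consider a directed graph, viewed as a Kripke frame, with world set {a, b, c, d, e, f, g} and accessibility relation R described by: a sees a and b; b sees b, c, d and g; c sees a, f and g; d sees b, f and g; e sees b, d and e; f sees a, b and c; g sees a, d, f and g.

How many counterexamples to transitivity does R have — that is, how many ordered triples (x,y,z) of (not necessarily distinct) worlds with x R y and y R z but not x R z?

Enumerating: (a,b,c), (a,b,d), (a,b,g), (b,c,a), (b,c,f), (b,d,f), (b,g,a), (b,g,f), (c,a,b), (c,f,b), (c,f,c), (c,g,d), … and 18 more.
Total: 30.

30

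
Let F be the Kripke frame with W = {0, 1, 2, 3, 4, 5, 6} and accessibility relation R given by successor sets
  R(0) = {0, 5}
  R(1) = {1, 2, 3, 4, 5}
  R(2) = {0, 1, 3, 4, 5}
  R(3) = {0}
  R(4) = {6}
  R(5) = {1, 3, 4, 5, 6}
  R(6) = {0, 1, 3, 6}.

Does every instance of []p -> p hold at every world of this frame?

The schema T characterises exactly the reflexive frames.
Reflexive: no — 2 is not related to itself.

No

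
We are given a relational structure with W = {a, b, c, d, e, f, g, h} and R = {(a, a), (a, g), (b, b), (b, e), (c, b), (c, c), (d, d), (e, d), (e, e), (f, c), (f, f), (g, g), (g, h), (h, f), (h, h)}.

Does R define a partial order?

Reflexive: yes — every world is R-related to itself.
Transitive: no — a R g and g R h, but not a R h.
Antisymmetric: yes — no distinct pair is related both ways.
So R is not a partial order.

No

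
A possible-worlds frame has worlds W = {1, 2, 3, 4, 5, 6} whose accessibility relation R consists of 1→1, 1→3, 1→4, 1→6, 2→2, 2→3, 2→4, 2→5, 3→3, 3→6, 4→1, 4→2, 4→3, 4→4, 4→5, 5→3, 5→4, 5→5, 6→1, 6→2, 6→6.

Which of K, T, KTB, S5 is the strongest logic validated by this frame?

T

Reflexive (axiom T): yes — every world is R-related to itself.
Symmetric (axiom B): no — 1 R 3 but not 3 R 1.
Euclidean (axiom 5): no — 1 R 3 and 1 R 4, but not 3 R 4.
So F validates K, T; KTB would additionally require R to be symmetric. The strongest is T.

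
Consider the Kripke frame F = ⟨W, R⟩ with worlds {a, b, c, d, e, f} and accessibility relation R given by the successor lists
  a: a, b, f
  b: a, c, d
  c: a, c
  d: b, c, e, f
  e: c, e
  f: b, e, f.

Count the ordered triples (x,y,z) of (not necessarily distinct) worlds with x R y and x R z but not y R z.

24

Enumerating: (a,b,b), (a,b,f), (a,f,a), (b,a,c), (b,a,d), (b,c,d), (b,d,a), (b,d,d), (c,a,c), (d,b,b), (d,b,e), (d,b,f), … and 12 more.
Total: 24.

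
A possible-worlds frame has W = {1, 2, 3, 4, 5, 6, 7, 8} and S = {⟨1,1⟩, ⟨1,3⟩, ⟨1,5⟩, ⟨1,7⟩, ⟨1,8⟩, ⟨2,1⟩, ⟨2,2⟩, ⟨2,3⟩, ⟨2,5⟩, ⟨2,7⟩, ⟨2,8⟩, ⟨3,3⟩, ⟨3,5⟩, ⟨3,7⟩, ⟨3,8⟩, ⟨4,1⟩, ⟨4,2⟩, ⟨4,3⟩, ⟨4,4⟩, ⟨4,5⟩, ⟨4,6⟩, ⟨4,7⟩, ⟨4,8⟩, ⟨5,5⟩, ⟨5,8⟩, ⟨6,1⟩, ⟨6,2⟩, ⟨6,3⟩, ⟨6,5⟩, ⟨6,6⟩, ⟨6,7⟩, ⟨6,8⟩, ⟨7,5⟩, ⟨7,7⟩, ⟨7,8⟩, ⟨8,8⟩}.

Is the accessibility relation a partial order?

Yes

Reflexive: yes — every world is S-related to itself.
Transitive: yes — every two-step S-path is closed by a direct edge.
Antisymmetric: yes — no distinct pair is related both ways.
So S is a partial order.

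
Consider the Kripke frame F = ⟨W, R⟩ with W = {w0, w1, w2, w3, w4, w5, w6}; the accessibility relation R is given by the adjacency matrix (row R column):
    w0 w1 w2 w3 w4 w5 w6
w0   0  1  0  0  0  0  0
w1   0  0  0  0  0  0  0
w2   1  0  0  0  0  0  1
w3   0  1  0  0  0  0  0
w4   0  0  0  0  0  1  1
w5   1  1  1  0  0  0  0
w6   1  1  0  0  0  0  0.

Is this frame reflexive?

No

Reflexive: no — w0 is not related to itself.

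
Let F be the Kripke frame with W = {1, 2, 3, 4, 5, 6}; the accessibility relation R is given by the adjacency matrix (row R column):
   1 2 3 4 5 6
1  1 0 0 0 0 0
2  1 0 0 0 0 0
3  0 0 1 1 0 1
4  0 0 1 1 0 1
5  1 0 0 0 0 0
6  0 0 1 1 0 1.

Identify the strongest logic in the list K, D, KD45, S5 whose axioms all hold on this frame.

Serial (axiom D): yes — every world has a successor (e.g. 1 R 1).
Euclidean (axiom 5): yes — any two successors of a common world are R-related.
Transitive (axiom 4): yes — every two-step R-path is closed by a direct edge.
Reflexive (axiom T): no — 2 is not related to itself.
So F validates K, D, KD45; S5 would additionally require R to be reflexive. The strongest is KD45.

KD45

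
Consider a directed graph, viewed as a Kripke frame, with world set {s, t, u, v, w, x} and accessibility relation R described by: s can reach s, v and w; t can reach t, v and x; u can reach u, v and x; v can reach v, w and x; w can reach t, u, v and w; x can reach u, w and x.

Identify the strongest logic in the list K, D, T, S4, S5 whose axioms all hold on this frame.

T

Serial (axiom D): yes — every world has a successor (e.g. s R s).
Reflexive (axiom T): yes — every world is R-related to itself.
Transitive (axiom 4): no — s R v and v R x, but not s R x.
Euclidean (axiom 5): no — t R x and t R v, but not x R v.
So F validates K, D, T; S4 would additionally require R to be transitive. The strongest is T.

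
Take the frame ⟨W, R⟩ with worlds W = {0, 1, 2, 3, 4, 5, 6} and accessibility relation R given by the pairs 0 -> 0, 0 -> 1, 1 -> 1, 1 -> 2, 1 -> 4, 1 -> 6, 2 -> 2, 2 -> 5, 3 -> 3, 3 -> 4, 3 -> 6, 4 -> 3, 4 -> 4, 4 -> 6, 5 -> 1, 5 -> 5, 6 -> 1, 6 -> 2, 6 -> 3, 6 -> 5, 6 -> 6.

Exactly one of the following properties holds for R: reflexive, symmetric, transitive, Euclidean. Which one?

Reflexive: yes — every world is R-related to itself.
Symmetric: no — 0 R 1 but not 1 R 0.
Transitive: no — 0 R 1 and 1 R 2, but not 0 R 2.
Euclidean: no — 1 R 2 and 1 R 4, but not 2 R 4.
Only reflexive holds.

reflexive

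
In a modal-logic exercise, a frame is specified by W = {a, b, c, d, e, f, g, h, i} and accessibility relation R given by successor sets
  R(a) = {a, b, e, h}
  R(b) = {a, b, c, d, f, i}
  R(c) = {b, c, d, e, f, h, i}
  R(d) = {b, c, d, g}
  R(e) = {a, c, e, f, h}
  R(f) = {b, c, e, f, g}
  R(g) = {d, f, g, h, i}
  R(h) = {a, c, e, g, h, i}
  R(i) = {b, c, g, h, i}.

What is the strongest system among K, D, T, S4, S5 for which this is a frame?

T

Serial (axiom D): yes — every world has a successor (e.g. a R a).
Reflexive (axiom T): yes — every world is R-related to itself.
Transitive (axiom 4): no — a R b and b R c, but not a R c.
Euclidean (axiom 5): no — a R b and a R e, but not b R e.
So F validates K, D, T; S4 would additionally require R to be transitive. The strongest is T.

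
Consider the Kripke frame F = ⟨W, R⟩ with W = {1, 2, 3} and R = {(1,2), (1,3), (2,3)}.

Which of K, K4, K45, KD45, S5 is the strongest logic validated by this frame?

K4

Transitive (axiom 4): yes — every two-step R-path is closed by a direct edge.
Euclidean (axiom 5): no — 1 R 3 and 1 R 2, but not 3 R 2.
Serial (axiom D): no — 3 has no R-successor.
Reflexive (axiom T): no — 1 is not related to itself.
So F validates K, K4; K45 would additionally require R to be Euclidean. The strongest is K4.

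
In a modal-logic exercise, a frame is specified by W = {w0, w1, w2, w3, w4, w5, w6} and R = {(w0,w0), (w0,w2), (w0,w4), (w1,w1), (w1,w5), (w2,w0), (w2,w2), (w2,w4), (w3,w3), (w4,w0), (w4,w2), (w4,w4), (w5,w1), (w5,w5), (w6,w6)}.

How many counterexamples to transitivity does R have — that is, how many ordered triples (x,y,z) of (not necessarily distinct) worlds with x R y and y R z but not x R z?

0

R is transitive; there are no such tuples.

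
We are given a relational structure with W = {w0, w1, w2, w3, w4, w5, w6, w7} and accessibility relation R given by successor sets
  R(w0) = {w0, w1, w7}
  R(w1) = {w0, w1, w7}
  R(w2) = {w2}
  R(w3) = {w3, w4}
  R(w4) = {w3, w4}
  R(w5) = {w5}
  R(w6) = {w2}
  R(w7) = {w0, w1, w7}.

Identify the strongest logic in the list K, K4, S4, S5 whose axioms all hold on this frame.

K4

Transitive (axiom 4): yes — every two-step R-path is closed by a direct edge.
Reflexive (axiom T): no — w6 is not related to itself.
Euclidean (axiom 5): yes — any two successors of a common world are R-related.
So F validates K, K4; S4 would additionally require R to be reflexive. The strongest is K4.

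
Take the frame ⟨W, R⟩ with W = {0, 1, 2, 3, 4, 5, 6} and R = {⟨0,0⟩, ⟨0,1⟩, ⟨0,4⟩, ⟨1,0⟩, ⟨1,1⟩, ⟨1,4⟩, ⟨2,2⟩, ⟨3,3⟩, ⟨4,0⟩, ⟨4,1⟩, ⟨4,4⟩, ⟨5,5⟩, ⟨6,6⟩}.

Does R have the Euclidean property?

Euclidean: yes — any two successors of a common world are R-related.

Yes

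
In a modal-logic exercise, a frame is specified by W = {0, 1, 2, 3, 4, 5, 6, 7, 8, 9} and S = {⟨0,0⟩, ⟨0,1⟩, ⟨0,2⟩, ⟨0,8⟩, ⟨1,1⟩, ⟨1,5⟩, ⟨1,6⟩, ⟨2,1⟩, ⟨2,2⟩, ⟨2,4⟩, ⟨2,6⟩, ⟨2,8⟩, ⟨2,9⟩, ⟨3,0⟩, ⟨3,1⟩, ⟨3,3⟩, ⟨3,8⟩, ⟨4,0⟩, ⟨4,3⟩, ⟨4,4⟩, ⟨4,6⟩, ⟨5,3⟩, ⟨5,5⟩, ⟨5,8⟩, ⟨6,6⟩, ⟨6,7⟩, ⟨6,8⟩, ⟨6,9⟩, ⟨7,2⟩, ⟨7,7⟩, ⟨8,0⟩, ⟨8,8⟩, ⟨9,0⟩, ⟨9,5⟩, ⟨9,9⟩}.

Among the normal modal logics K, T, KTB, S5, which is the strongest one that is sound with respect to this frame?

T

Reflexive (axiom T): yes — every world is S-related to itself.
Symmetric (axiom B): no — 0 S 1 but not 1 S 0.
Euclidean (axiom 5): no — 0 S 1 and 0 S 2, but not 1 S 2.
So F validates K, T; KTB would additionally require S to be symmetric. The strongest is T.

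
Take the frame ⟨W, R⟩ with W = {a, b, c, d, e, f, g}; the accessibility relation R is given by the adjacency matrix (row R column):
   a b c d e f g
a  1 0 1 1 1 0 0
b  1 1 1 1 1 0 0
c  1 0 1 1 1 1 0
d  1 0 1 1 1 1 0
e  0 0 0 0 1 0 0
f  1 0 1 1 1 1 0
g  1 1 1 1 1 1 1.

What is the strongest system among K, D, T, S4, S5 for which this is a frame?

T

Serial (axiom D): yes — every world has a successor (e.g. a R a).
Reflexive (axiom T): yes — every world is R-related to itself.
Transitive (axiom 4): no — a R c and c R f, but not a R f.
Euclidean (axiom 5): no — a R e and a R c, but not e R c.
So F validates K, D, T; S4 would additionally require R to be transitive. The strongest is T.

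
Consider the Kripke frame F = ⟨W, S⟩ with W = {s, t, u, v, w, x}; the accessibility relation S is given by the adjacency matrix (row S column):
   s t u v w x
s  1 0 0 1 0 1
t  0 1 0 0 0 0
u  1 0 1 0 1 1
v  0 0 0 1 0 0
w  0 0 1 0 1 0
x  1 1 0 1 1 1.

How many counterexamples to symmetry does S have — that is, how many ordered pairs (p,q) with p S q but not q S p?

6

Enumerating: (s,v), (u,s), (u,x), (x,t), (x,v), (x,w).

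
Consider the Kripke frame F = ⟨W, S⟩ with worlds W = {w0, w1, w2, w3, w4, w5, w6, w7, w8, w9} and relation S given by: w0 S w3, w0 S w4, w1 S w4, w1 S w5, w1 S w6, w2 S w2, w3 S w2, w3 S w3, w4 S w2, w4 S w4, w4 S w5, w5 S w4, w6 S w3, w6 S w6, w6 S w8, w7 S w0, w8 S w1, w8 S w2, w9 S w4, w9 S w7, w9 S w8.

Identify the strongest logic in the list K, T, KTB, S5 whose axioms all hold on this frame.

Reflexive (axiom T): no — w0 is not related to itself.
Symmetric (axiom B): no — w0 S w3 but not w3 S w0.
Euclidean (axiom 5): no — w0 S w3 and w0 S w4, but not w3 S w4.
So F validates K; T would additionally require S to be reflexive. The strongest is K.

K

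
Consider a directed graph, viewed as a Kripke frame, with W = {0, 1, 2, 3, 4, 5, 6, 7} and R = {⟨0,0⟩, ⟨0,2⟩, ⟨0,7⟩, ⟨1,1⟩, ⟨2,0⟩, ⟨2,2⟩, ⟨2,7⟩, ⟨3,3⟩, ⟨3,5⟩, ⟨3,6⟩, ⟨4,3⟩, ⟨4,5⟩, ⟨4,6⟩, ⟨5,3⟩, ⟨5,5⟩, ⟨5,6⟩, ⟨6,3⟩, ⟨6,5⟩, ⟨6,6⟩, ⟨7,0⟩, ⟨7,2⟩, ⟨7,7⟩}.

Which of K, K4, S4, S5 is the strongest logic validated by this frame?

K4

Transitive (axiom 4): yes — every two-step R-path is closed by a direct edge.
Reflexive (axiom T): no — 4 is not related to itself.
Euclidean (axiom 5): yes — any two successors of a common world are R-related.
So F validates K, K4; S4 would additionally require R to be reflexive. The strongest is K4.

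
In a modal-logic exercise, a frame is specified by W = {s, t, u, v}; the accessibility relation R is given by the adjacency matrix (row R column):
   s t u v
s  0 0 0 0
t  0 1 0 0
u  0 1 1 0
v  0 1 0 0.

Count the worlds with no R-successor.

1

Enumerating: s.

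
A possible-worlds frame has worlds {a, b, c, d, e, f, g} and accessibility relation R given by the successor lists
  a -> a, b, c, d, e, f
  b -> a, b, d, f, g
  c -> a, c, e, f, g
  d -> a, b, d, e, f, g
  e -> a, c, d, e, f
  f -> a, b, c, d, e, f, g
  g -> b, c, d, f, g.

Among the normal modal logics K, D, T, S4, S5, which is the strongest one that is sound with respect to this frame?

T

Serial (axiom D): yes — every world has a successor (e.g. a R a).
Reflexive (axiom T): yes — every world is R-related to itself.
Transitive (axiom 4): no — a R b and b R g, but not a R g.
Euclidean (axiom 5): no — a R b and a R c, but not b R c.
So F validates K, D, T; S4 would additionally require R to be transitive. The strongest is T.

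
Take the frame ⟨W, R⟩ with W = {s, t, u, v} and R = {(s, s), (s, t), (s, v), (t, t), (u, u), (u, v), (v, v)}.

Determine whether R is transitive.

Transitive: yes — every two-step R-path is closed by a direct edge.

Yes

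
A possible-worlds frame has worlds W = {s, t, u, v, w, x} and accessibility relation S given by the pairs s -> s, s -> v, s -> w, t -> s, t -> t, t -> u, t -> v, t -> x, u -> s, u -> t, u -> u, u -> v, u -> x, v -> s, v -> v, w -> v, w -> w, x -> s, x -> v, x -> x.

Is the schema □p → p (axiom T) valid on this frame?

The schema T characterises exactly the reflexive frames.
Reflexive: yes — every world is S-related to itself.

Yes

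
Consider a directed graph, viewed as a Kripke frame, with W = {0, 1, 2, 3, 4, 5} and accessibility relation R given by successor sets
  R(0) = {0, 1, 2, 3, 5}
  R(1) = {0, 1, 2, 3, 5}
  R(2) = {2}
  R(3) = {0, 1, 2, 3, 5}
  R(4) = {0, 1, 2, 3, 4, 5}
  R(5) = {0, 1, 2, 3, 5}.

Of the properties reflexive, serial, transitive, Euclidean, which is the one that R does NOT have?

Euclidean

Reflexive: yes — every world is R-related to itself.
Serial: yes — every world has a successor (e.g. 0 R 0).
Transitive: yes — every two-step R-path is closed by a direct edge.
Euclidean: no — 0 R 2 and 0 R 1, but not 2 R 1.
Only Euclidean fails.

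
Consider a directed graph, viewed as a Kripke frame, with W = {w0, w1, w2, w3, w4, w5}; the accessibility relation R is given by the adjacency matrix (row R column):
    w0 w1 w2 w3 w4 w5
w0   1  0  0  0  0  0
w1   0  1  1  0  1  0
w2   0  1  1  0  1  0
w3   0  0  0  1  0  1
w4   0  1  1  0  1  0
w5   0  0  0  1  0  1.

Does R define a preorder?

Reflexive: yes — every world is R-related to itself.
Transitive: yes — every two-step R-path is closed by a direct edge.
So R is a preorder.

Yes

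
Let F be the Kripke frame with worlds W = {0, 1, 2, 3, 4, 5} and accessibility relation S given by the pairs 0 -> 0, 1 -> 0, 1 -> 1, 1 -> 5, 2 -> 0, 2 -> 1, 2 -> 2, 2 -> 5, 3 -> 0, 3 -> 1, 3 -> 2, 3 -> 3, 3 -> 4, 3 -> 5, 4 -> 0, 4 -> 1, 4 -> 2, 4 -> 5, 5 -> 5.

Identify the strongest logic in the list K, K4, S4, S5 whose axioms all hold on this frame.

K4

Transitive (axiom 4): yes — every two-step S-path is closed by a direct edge.
Reflexive (axiom T): no — 4 is not related to itself.
Euclidean (axiom 5): no — 1 S 0 and 1 S 5, but not 0 S 5.
So F validates K, K4; S4 would additionally require S to be reflexive. The strongest is K4.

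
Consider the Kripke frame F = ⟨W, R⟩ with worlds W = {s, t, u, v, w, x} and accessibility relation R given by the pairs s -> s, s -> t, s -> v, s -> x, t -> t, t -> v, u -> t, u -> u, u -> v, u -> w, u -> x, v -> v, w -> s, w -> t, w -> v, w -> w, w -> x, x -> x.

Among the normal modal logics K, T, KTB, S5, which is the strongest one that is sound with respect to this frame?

Reflexive (axiom T): yes — every world is R-related to itself.
Symmetric (axiom B): no — s R t but not t R s.
Euclidean (axiom 5): no — s R t and s R x, but not t R x.
So F validates K, T; KTB would additionally require R to be symmetric. The strongest is T.

T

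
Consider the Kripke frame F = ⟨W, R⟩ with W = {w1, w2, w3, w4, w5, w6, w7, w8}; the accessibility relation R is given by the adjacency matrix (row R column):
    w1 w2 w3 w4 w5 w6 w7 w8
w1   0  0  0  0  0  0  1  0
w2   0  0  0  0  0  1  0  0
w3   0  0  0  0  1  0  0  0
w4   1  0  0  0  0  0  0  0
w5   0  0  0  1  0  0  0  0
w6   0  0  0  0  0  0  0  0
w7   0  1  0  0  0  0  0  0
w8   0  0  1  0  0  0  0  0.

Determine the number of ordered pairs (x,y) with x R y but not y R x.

7

Enumerating: (w1,w7), (w2,w6), (w3,w5), (w4,w1), (w5,w4), (w7,w2), (w8,w3).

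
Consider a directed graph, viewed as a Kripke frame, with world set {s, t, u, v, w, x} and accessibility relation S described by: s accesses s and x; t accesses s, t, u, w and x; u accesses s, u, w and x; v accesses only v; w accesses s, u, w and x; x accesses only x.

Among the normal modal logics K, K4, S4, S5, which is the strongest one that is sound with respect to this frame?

S4

Transitive (axiom 4): yes — every two-step S-path is closed by a direct edge.
Reflexive (axiom T): yes — every world is S-related to itself.
Euclidean (axiom 5): no — t S s and t S u, but not s S u.
So F validates K, K4, S4; S5 would additionally require S to be Euclidean. The strongest is S4.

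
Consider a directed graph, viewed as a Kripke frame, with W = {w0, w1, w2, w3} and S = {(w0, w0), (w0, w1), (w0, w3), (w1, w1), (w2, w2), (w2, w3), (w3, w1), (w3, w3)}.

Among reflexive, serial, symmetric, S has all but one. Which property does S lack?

symmetric

Reflexive: yes — every world is S-related to itself.
Serial: yes — every world has a successor (e.g. w0 S w0).
Symmetric: no — w0 S w1 but not w1 S w0.
Only symmetric fails.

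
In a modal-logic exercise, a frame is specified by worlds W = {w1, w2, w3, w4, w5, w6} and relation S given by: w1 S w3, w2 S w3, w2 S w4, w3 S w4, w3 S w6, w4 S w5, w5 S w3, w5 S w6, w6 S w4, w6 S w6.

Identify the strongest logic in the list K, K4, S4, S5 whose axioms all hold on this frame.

Transitive (axiom 4): no — w1 S w3 and w3 S w4, but not w1 S w4.
Reflexive (axiom T): no — w1 is not related to itself.
Euclidean (axiom 5): no — w2 S w4 and w2 S w3, but not w4 S w3.
So F validates K; K4 would additionally require S to be transitive. The strongest is K.

K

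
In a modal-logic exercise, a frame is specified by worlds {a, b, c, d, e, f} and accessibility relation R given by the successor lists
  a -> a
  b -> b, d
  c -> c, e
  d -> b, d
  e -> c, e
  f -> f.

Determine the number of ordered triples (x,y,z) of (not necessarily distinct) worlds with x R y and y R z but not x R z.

R is transitive; there are no such tuples.

0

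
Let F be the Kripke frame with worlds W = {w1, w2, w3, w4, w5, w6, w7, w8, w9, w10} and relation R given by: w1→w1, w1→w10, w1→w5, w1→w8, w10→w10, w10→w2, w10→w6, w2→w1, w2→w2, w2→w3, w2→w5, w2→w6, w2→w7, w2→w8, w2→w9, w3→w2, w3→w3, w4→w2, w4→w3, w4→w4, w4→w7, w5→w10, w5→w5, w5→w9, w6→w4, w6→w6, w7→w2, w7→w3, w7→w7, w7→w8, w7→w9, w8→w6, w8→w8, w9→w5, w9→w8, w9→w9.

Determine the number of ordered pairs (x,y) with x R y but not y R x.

20

Enumerating: (w1,w10), (w1,w5), (w1,w8), (w10,w2), (w10,w6), (w2,w1), (w2,w5), (w2,w6), (w2,w8), (w2,w9), (w4,w2), (w4,w3), … and 8 more.
Total: 20.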